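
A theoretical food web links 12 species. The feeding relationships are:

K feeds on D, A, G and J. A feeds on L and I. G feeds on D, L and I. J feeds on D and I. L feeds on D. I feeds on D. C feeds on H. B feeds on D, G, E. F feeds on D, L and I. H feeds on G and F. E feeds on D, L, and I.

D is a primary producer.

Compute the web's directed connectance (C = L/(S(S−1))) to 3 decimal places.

C = 0.189

The web has S = 12 species and L = 25 feeding links.
C = L / (S(S−1)) = 25 / 132 = 0.1894 ≈ 0.189.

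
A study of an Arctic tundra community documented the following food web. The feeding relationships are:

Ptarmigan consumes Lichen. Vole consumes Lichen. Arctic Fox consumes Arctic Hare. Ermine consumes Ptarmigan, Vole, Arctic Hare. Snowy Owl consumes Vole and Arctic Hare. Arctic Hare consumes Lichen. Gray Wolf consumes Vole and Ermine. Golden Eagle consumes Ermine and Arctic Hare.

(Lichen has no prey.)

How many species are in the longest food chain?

One longest chain: Lichen → Arctic Hare → Ermine → Golden Eagle.
It has 4 species and 3 links.

4 species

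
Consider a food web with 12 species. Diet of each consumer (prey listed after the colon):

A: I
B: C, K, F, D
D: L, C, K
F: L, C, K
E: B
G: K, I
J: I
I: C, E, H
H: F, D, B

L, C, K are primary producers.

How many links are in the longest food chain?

One longest chain: L → F → B → E → I → A.
It has 6 species and 5 links.

5 links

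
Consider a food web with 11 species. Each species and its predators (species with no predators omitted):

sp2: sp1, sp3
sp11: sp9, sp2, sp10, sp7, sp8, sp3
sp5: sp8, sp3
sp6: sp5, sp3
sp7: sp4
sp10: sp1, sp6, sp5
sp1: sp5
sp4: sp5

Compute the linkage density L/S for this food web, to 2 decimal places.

L/S = 1.64

There are L = 18 links among S = 11 species.
L/S = 18/11 = 1.6364 ≈ 1.64.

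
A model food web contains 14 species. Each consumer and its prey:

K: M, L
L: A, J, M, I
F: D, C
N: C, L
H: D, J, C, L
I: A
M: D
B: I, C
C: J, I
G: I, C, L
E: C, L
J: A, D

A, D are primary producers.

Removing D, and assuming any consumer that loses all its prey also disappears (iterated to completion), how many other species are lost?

Remove D.
Round 1: M (all prey gone) → extinct.
No further losses. Total secondary extinctions: 1.

1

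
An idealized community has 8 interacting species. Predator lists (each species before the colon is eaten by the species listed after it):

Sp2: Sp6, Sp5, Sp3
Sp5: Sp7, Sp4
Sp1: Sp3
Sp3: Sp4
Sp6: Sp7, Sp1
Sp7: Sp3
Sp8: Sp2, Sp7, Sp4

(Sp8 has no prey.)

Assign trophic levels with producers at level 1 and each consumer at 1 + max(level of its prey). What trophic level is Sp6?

Trophic level 3

Sp8 is a producer → level 1.
Sp2 eats Sp8 → level 2.
Sp6 eats Sp2 → level 3.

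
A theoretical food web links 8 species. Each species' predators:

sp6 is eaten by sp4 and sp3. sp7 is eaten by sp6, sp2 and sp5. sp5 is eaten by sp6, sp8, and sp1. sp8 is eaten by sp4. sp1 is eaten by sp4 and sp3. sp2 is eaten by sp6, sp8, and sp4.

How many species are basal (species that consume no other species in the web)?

1

Basal species (no prey listed): sp7.
Count: 1.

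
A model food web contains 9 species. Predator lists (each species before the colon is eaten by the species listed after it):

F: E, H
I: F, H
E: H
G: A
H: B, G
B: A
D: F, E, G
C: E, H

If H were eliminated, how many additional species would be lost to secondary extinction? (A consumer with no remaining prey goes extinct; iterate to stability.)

1

Remove H.
Round 1: B (all prey gone) → extinct.
No further losses. Total secondary extinctions: 1.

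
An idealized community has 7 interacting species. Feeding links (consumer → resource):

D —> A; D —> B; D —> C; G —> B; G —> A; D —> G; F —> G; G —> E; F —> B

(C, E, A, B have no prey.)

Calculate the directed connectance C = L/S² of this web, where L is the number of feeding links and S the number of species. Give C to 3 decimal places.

The web has S = 7 species and L = 9 feeding links.
C = L / S² = 9 / 49 = 0.1837 ≈ 0.184.

C = 0.184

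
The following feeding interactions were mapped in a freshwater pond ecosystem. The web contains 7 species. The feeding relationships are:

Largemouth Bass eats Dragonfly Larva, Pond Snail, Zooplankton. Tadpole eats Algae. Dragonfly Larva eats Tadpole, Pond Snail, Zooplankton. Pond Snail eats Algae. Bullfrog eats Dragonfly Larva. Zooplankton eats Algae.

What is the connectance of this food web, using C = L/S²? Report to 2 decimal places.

C = 0.20

The web has S = 7 species and L = 10 feeding links.
C = L / S² = 10 / 49 = 0.2041 ≈ 0.20.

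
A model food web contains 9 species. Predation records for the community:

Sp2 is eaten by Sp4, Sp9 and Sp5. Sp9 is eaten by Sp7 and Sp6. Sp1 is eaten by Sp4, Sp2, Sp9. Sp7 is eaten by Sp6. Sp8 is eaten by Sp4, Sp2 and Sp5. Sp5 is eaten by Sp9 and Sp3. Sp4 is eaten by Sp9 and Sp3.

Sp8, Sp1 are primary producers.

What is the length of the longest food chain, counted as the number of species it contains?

6 species

One longest chain: Sp8 → Sp2 → Sp5 → Sp9 → Sp7 → Sp6.
It has 6 species and 5 links.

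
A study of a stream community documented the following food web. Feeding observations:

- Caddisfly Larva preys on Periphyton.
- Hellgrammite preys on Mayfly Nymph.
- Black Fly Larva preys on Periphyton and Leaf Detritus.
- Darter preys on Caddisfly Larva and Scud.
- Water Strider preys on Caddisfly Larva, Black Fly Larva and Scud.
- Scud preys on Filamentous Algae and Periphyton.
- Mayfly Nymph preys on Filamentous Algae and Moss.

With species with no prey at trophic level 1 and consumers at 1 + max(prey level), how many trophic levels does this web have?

Basal resources (level 1): Moss, Leaf Detritus, Periphyton, Filamentous Algae.
Periphyton → Caddisfly Larva → Darter gives Darter level 3.
No species has a prey at level 3, so no species reaches level 4.

3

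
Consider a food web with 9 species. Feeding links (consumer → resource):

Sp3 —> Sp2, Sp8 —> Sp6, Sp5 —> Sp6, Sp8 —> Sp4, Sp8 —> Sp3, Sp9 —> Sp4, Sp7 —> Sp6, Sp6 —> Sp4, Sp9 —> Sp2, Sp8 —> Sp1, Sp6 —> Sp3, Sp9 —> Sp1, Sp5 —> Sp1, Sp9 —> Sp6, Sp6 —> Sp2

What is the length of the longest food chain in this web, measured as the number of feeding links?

One longest chain: Sp2 → Sp3 → Sp6 → Sp5.
It has 4 species and 3 links.

3 links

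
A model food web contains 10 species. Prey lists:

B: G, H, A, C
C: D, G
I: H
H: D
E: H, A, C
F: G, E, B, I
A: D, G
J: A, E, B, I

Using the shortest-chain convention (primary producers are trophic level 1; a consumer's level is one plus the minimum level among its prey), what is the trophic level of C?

Trophic level 2

D is a producer → level 1.
C eats D → level 2.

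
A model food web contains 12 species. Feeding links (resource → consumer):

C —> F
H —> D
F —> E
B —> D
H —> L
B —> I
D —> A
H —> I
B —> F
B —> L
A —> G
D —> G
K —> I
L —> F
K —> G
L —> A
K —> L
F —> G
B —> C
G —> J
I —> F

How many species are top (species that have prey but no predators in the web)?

2

Top species (has prey, but nothing eats it): E, J.
Count: 2.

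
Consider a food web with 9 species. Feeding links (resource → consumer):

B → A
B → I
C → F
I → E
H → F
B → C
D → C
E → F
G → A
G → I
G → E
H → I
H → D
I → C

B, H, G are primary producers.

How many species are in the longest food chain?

One longest chain: B → I → C → F.
It has 4 species and 3 links.

4 species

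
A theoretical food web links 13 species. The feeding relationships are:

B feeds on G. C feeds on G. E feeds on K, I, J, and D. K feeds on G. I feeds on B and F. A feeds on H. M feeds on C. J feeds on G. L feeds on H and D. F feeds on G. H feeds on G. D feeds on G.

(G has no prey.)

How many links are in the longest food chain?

3 links

One longest chain: G → B → I → E.
It has 4 species and 3 links.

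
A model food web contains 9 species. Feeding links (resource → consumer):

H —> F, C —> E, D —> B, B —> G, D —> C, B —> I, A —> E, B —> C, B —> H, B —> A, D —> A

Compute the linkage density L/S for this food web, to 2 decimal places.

L/S = 1.22

There are L = 11 links among S = 9 species.
L/S = 11/9 = 1.2222 ≈ 1.22.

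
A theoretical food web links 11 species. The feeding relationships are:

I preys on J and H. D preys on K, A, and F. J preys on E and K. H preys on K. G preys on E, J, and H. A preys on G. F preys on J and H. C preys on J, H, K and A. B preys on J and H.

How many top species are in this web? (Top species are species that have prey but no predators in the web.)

4

Top species (has prey, but nothing eats it): I, B, D, C.
Count: 4.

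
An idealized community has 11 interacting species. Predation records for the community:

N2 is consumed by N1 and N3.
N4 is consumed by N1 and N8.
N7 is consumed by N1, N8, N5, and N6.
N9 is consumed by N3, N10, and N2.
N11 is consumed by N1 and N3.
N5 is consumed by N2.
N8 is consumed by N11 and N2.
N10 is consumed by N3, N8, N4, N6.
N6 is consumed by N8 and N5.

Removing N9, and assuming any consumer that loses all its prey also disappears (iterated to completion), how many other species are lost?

2

Remove N9.
Round 1: N10 (all prey gone) → extinct.
Round 2: N4 (all prey gone) → extinct.
No further losses. Total secondary extinctions: 2.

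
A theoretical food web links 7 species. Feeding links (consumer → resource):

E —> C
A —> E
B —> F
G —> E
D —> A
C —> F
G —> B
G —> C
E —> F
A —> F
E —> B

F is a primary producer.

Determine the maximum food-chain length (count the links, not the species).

4 links

One longest chain: F → C → E → A → D.
It has 5 species and 4 links.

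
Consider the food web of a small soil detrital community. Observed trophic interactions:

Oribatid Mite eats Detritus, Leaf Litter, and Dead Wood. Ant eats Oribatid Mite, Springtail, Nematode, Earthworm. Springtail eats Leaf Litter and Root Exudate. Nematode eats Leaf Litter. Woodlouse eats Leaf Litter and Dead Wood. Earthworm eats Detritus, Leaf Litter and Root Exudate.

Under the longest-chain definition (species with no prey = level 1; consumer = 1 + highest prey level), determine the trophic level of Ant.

Leaf Litter has no prey (basal) → level 1.
Earthworm eats Leaf Litter (level 1); other prey at levels: Root Exudate 1, Detritus 1 → level 2.
Ant eats Earthworm (level 2); other prey at levels: Springtail 2, Oribatid Mite 2, Nematode 2 → level 3.

Trophic level 3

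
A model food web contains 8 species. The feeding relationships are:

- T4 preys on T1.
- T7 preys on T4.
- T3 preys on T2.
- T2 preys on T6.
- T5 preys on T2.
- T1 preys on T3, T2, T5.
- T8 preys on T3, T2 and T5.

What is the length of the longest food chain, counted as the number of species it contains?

6 species

One longest chain: T6 → T2 → T3 → T1 → T4 → T7.
It has 6 species and 5 links.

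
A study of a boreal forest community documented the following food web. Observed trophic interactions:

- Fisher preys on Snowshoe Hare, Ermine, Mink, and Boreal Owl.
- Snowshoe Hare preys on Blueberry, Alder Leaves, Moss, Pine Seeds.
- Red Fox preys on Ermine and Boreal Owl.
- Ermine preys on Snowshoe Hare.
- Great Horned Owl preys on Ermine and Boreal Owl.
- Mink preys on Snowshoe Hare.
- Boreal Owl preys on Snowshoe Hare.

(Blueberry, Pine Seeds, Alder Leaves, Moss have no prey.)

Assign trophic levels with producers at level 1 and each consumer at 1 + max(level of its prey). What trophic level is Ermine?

Blueberry is a producer → level 1.
Snowshoe Hare eats Blueberry (level 1); other prey at levels: Pine Seeds 1, Alder Leaves 1, Moss 1 → level 2.
Ermine eats Snowshoe Hare → level 3.

Trophic level 3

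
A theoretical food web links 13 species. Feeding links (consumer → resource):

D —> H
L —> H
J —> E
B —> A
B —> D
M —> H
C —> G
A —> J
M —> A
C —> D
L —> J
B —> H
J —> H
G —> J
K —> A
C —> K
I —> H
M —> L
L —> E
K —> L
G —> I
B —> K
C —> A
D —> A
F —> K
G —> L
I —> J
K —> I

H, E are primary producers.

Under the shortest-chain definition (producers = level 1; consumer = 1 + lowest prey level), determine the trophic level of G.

H is a producer → level 1.
J eats H → level 2.
G eats J → level 3.
No prey of G is below level 2, so 3 is the minimum.

Trophic level 3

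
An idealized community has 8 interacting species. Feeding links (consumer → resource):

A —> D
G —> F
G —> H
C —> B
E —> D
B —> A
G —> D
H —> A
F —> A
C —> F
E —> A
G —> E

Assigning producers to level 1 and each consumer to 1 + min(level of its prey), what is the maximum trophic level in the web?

4

Producers (level 1): D.
Following each consumer down to its lowest-level prey: D → A → F → C (levels 1 through 4).
All prey of C (F 3, B 3) are at level 3 or above, so C is at level 1 + 3 = 4.
Every consumer has at least one prey at level 3 or below, so none exceeds level 4.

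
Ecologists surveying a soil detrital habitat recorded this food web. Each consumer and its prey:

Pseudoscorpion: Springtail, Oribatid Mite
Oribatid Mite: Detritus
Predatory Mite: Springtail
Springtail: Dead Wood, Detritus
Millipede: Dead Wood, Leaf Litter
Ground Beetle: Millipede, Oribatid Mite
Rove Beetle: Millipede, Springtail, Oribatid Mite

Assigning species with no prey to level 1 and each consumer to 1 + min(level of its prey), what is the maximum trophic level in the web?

Basal resources (level 1): Dead Wood, Leaf Litter, Detritus.
Following each consumer down to its lowest-level prey: Dead Wood → Millipede → Rove Beetle (levels 1 through 3).
All prey of Rove Beetle (Millipede 2, Springtail 2, Oribatid Mite 2) are at level 2 or above, so Rove Beetle is at level 1 + 2 = 3.
Every consumer has at least one prey at level 2 or below, so none exceeds level 3.

3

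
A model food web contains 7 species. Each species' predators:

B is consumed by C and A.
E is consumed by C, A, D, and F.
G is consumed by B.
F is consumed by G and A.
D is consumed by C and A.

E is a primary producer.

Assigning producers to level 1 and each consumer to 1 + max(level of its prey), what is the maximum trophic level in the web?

5

Producers (level 1): E.
E → F → G → B → C gives C level 5.
No species has a prey at level 5, so no species reaches level 6.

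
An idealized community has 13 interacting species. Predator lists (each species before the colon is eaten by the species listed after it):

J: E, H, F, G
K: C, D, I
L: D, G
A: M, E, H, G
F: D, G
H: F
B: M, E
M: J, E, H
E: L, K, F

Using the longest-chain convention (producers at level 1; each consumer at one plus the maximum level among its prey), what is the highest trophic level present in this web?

6

Producers (level 1): A, B.
A → M → J → E → F → D gives D level 6.
No species has a prey at level 6, so no species reaches level 7.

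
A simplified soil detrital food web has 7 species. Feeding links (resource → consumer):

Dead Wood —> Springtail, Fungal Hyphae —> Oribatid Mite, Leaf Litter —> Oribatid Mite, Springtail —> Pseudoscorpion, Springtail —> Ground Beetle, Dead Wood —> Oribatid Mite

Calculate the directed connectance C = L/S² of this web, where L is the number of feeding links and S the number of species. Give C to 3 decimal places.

The web has S = 7 species and L = 6 feeding links.
C = L / S² = 6 / 49 = 0.1224 ≈ 0.122.

C = 0.122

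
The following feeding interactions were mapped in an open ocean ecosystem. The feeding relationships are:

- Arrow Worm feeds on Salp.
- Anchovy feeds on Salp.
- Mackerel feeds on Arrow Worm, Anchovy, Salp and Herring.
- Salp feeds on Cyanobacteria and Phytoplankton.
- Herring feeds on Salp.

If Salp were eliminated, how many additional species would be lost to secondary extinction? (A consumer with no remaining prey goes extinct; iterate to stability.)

4

Remove Salp.
Round 1: Arrow Worm (all prey gone), Herring (all prey gone), Anchovy (all prey gone) → extinct.
Round 2: Mackerel (all prey gone) → extinct.
No further losses. Total secondary extinctions: 4.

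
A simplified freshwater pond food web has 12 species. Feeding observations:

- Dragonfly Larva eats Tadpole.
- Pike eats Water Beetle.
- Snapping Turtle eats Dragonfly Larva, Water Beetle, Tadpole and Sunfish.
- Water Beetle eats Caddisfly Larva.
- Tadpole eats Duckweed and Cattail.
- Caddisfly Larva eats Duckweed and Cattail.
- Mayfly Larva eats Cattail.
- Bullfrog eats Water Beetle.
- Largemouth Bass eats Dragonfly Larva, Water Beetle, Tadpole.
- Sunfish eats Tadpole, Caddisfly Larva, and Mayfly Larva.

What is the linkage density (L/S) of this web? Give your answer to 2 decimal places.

L/S = 1.58

There are L = 19 links among S = 12 species.
L/S = 19/12 = 1.5833 ≈ 1.58.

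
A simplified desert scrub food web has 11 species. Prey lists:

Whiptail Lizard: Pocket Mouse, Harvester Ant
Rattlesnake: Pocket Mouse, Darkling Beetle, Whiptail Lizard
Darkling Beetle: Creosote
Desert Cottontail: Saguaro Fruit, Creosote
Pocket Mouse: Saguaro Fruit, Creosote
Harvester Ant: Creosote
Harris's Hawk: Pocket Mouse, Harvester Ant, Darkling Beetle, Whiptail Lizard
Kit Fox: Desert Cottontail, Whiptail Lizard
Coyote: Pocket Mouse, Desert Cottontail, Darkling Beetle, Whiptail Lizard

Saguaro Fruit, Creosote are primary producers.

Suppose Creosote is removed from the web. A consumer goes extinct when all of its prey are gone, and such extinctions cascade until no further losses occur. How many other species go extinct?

Remove Creosote.
Round 1: Harvester Ant (all prey gone), Darkling Beetle (all prey gone) → extinct.
No further losses. Total secondary extinctions: 2.

2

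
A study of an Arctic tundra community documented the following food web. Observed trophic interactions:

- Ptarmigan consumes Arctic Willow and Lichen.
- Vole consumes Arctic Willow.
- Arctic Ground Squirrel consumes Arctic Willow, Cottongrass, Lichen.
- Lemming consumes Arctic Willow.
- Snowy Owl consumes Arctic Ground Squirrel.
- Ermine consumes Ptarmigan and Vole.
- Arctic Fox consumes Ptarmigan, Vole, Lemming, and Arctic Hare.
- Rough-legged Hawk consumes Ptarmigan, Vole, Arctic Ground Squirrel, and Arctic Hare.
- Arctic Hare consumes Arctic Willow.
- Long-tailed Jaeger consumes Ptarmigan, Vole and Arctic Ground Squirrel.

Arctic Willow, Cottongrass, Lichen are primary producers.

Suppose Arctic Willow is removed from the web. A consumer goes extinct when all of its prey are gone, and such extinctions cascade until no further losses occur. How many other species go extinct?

Remove Arctic Willow.
Round 1: Vole (all prey gone), Arctic Hare (all prey gone), Lemming (all prey gone) → extinct.
No further losses. Total secondary extinctions: 3.

3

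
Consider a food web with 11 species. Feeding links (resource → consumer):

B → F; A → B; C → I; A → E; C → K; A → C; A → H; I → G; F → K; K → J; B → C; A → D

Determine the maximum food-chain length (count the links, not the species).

4 links

One longest chain: A → B → C → I → G.
It has 5 species and 4 links.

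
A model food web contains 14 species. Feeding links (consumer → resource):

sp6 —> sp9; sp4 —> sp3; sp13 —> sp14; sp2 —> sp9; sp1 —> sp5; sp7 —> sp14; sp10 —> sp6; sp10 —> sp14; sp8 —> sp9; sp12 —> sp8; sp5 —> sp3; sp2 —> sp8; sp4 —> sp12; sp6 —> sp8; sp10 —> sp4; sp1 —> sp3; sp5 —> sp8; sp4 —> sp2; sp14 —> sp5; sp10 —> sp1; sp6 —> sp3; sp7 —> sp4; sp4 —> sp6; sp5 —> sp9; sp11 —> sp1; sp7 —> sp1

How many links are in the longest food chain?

4 links

One longest chain: sp9 → sp8 → sp5 → sp14 → sp13.
It has 5 species and 4 links.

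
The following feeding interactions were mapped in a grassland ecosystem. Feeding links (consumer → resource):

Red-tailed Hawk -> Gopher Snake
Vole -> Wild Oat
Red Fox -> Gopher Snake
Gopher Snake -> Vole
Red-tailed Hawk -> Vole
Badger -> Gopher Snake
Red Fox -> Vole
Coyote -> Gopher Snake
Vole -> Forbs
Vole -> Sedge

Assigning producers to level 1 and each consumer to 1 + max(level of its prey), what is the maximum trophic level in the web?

Producers (level 1): Forbs, Wild Oat, Sedge.
Forbs → Vole → Gopher Snake → Red-tailed Hawk gives Red-tailed Hawk level 4.
No species has a prey at level 4, so no species reaches level 5.

4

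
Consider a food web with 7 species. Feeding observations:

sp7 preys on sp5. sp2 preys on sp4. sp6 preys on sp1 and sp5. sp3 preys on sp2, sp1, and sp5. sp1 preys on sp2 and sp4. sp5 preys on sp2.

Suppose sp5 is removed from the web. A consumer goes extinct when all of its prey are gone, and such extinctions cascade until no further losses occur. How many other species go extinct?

Remove sp5.
Round 1: sp7 (all prey gone) → extinct.
No further losses. Total secondary extinctions: 1.

1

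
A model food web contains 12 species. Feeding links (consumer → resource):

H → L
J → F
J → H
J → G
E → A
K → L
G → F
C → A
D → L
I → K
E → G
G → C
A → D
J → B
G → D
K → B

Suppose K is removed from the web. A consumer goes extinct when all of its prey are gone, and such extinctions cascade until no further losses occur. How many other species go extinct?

1

Remove K.
Round 1: I (all prey gone) → extinct.
No further losses. Total secondary extinctions: 1.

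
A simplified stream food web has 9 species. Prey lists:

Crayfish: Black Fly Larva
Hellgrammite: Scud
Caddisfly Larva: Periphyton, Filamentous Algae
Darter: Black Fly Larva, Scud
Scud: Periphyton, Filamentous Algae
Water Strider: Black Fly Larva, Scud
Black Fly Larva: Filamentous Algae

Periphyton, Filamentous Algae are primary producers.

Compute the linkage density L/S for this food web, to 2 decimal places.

L/S = 1.22

There are L = 11 links among S = 9 species.
L/S = 11/9 = 1.2222 ≈ 1.22.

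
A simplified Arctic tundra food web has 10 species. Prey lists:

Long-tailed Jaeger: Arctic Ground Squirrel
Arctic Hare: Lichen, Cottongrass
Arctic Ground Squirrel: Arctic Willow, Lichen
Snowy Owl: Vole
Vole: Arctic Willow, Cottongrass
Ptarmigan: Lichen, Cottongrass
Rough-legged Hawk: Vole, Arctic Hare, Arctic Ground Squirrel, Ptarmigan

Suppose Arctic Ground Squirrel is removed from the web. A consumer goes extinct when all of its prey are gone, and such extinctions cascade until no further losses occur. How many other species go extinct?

1

Remove Arctic Ground Squirrel.
Round 1: Long-tailed Jaeger (all prey gone) → extinct.
No further losses. Total secondary extinctions: 1.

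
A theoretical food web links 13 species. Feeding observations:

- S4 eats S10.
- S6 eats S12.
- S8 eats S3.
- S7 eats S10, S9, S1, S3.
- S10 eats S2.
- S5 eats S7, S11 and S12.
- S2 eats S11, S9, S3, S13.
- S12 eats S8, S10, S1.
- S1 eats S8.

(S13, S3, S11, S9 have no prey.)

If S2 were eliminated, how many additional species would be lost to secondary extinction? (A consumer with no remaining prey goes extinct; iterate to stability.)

Remove S2.
Round 1: S10 (all prey gone) → extinct.
Round 2: S4 (all prey gone) → extinct.
No further losses. Total secondary extinctions: 2.

2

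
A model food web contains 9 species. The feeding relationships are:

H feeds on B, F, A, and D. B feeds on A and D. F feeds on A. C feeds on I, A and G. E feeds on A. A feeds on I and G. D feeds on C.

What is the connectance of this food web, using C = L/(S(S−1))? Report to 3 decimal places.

C = 0.194

The web has S = 9 species and L = 14 feeding links.
C = L / (S(S−1)) = 14 / 72 = 0.1944 ≈ 0.194.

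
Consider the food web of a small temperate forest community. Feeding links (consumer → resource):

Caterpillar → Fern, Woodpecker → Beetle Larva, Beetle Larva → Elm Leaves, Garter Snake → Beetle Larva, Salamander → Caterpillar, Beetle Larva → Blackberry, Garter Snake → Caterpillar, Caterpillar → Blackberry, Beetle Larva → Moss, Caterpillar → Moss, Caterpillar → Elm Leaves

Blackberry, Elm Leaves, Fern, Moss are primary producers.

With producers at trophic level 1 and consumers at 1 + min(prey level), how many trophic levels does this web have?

Producers (level 1): Blackberry, Elm Leaves, Fern, Moss.
Following each consumer down to its lowest-level prey: Blackberry → Caterpillar → Salamander (levels 1 through 3).
All prey of Salamander (Caterpillar 2) are at level 2 or above, so Salamander is at level 1 + 2 = 3.
Every consumer has at least one prey at level 2 or below, so none exceeds level 3.

3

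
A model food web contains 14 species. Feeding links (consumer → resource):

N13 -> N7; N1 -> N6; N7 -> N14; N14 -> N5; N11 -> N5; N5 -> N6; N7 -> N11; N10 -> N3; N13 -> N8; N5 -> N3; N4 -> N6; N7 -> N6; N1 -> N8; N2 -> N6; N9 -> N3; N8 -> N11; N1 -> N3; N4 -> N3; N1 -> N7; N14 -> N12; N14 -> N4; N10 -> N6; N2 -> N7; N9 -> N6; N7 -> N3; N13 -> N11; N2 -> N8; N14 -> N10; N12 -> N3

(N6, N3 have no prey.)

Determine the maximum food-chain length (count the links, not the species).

4 links

One longest chain: N6 → N5 → N11 → N8 → N1.
It has 5 species and 4 links.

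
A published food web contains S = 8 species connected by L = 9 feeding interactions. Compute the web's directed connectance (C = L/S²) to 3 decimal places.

The web has S = 8 species and L = 9 feeding links.
C = L / S² = 9 / 64 = 0.1406 ≈ 0.141.

C = 0.141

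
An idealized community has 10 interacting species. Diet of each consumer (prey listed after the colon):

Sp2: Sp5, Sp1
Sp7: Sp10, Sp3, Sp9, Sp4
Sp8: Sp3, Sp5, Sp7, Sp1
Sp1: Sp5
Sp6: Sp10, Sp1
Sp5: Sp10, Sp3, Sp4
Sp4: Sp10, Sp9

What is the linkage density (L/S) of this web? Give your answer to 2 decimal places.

There are L = 18 links among S = 10 species.
L/S = 18/10 = 1.8000 ≈ 1.80.

L/S = 1.80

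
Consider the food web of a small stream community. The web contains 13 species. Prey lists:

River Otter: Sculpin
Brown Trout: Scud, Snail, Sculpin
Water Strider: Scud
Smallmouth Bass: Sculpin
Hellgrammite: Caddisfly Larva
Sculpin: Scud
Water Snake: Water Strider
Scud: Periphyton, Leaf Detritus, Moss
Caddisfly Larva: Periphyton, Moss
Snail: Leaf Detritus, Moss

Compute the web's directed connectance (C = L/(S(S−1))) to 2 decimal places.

The web has S = 13 species and L = 16 feeding links.
C = L / (S(S−1)) = 16 / 156 = 0.1026 ≈ 0.10.

C = 0.10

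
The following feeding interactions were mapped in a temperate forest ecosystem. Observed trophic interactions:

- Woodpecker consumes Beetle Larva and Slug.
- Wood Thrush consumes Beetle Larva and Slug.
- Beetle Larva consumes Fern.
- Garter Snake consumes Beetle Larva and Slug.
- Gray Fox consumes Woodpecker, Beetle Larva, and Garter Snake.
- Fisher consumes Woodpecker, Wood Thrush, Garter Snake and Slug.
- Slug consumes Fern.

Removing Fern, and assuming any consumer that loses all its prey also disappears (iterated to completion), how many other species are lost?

Remove Fern.
Round 1: Slug (all prey gone), Beetle Larva (all prey gone) → extinct.
Round 2: Wood Thrush (all prey gone), Garter Snake (all prey gone), Woodpecker (all prey gone) → extinct.
Round 3: Gray Fox (all prey gone), Fisher (all prey gone) → extinct.
No further losses. Total secondary extinctions: 7.

7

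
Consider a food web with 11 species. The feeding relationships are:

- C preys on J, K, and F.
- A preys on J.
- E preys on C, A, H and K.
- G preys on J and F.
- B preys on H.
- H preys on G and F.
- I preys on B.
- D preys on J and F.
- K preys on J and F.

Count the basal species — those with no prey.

2

Basal species (no prey listed): J, F.
Count: 2.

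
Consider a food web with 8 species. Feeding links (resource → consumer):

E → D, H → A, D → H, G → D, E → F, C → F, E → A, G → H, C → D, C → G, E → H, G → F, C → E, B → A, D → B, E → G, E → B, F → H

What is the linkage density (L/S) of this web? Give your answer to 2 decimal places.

There are L = 18 links among S = 8 species.
L/S = 18/8 = 2.2500 ≈ 2.25.

L/S = 2.25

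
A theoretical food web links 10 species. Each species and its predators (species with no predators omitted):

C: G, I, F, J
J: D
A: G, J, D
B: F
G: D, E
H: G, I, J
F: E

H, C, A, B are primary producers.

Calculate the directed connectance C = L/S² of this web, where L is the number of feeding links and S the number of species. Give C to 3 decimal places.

C = 0.150

The web has S = 10 species and L = 15 feeding links.
C = L / S² = 15 / 100 = 0.1500 ≈ 0.150.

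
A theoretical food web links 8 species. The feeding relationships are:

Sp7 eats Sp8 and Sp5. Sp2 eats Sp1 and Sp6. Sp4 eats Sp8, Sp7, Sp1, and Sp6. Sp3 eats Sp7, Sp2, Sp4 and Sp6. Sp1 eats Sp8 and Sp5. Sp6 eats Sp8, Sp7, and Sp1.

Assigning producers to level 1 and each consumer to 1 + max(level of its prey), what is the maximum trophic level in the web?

Producers (level 1): Sp8, Sp5.
Sp8 → Sp1 → Sp6 → Sp4 → Sp3 gives Sp3 level 5.
No species has a prey at level 5, so no species reaches level 6.

5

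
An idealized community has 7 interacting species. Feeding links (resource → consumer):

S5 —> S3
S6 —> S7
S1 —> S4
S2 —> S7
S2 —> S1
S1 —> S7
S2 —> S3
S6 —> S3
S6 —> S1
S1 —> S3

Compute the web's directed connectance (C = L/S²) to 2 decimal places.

C = 0.20

The web has S = 7 species and L = 10 feeding links.
C = L / S² = 10 / 49 = 0.2041 ≈ 0.20.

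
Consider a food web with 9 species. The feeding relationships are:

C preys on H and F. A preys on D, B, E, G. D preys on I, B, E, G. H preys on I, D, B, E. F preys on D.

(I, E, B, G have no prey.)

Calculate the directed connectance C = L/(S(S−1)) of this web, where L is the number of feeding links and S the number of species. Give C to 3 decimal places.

C = 0.208

The web has S = 9 species and L = 15 feeding links.
C = L / (S(S−1)) = 15 / 72 = 0.2083 ≈ 0.208.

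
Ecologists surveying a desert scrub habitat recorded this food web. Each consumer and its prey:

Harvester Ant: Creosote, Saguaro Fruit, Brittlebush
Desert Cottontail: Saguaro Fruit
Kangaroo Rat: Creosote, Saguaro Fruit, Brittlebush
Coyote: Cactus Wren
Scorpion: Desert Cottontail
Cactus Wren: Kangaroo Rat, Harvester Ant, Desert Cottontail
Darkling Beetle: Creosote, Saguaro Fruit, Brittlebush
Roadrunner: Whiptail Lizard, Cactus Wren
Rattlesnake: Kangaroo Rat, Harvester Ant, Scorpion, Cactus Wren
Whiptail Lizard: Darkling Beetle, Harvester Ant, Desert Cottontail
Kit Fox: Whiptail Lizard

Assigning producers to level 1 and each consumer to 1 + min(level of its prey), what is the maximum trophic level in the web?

4

Producers (level 1): Creosote, Saguaro Fruit, Brittlebush.
Following each consumer down to its lowest-level prey: Creosote → Kangaroo Rat → Cactus Wren → Roadrunner (levels 1 through 4).
All prey of Roadrunner (Cactus Wren 3, Whiptail Lizard 3) are at level 3 or above, so Roadrunner is at level 1 + 3 = 4.
Every consumer has at least one prey at level 3 or below, so none exceeds level 4.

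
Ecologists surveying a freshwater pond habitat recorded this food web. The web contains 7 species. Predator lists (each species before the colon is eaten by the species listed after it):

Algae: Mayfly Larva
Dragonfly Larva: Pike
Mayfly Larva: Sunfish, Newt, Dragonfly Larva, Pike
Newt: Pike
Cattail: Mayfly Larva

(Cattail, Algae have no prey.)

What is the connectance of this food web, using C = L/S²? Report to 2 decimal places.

C = 0.16

The web has S = 7 species and L = 8 feeding links.
C = L / S² = 8 / 49 = 0.1633 ≈ 0.16.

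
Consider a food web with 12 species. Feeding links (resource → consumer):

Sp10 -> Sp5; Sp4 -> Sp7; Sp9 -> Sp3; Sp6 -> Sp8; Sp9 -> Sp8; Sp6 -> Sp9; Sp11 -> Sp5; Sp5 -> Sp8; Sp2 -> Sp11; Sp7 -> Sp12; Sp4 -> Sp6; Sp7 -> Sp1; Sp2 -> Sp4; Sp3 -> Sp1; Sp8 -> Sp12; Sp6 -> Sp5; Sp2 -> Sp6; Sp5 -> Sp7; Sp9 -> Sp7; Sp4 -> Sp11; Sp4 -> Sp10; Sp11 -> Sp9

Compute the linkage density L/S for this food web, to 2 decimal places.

L/S = 1.83

There are L = 22 links among S = 12 species.
L/S = 22/12 = 1.8333 ≈ 1.83.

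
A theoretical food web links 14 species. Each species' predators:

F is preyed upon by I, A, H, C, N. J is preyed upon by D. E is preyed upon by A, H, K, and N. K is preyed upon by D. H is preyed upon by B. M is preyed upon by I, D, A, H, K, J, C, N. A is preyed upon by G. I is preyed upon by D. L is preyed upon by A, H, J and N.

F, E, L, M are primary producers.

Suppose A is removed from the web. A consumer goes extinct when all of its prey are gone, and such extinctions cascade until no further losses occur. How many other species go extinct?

1

Remove A.
Round 1: G (all prey gone) → extinct.
No further losses. Total secondary extinctions: 1.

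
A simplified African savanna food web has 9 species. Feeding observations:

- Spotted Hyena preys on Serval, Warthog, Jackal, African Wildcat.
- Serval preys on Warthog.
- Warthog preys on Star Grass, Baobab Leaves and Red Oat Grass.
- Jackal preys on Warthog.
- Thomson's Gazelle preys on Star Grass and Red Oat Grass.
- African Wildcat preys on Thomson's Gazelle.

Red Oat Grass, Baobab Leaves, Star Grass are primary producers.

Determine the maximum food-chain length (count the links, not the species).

3 links

One longest chain: Red Oat Grass → Warthog → Serval → Spotted Hyena.
It has 4 species and 3 links.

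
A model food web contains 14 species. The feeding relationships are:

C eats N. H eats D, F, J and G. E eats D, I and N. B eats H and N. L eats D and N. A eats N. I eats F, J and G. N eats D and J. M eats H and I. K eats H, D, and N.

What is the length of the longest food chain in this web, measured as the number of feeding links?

One longest chain: J → H → M.
It has 3 species and 2 links.

2 links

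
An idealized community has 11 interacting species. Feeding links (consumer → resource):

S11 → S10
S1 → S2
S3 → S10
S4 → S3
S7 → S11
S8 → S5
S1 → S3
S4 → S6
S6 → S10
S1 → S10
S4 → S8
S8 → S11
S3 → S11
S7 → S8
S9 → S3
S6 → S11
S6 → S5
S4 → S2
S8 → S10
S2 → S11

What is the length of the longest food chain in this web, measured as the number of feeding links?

3 links

One longest chain: S10 → S11 → S3 → S1.
It has 4 species and 3 links.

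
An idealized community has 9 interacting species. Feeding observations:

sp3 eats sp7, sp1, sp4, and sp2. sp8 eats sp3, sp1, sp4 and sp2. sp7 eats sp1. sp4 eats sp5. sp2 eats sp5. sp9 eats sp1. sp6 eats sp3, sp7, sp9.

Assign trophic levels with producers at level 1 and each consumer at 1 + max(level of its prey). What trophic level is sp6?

sp5 is a producer → level 1.
sp2 eats sp5 → level 2.
sp3 eats sp2 (level 2); other prey at levels: sp1 1, sp4 2, sp7 2 → level 3.
sp6 eats sp3 (level 3); other prey at levels: sp9 2, sp7 2 → level 4.

Trophic level 4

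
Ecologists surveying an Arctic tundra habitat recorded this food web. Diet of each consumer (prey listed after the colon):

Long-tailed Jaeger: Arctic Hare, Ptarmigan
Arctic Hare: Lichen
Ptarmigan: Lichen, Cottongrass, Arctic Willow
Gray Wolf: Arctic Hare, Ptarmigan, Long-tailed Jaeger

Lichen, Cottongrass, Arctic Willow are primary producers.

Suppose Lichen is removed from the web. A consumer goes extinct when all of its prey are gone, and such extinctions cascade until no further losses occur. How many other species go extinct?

1

Remove Lichen.
Round 1: Arctic Hare (all prey gone) → extinct.
No further losses. Total secondary extinctions: 1.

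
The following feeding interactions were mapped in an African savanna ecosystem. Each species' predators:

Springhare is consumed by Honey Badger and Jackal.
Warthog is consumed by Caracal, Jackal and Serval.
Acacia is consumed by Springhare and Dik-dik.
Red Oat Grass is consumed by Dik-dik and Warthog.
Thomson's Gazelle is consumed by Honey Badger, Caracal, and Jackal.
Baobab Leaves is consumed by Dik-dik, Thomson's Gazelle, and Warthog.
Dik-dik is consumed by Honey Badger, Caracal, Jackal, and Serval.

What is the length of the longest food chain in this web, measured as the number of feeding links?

One longest chain: Acacia → Dik-dik → Jackal.
It has 3 species and 2 links.

2 links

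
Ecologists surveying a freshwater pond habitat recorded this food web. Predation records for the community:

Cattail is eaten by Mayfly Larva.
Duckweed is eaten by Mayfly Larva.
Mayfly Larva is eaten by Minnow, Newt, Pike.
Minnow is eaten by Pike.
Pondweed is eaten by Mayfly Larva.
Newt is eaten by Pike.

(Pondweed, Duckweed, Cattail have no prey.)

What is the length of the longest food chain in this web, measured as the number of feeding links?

3 links

One longest chain: Pondweed → Mayfly Larva → Newt → Pike.
It has 4 species and 3 links.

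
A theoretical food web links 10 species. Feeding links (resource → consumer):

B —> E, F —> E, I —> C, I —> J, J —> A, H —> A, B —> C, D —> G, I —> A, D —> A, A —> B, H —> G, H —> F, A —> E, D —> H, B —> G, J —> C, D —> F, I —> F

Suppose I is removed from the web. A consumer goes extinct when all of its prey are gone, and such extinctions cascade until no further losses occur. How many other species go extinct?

Remove I.
Round 1: J (all prey gone) → extinct.
No further losses. Total secondary extinctions: 1.

1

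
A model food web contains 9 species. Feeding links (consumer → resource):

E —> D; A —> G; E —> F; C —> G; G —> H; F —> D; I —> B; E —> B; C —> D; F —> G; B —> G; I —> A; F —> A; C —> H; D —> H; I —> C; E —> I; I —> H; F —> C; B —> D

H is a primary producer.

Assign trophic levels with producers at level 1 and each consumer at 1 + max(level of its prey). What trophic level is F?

H is a producer → level 1.
G eats H → level 2.
A eats G → level 3.
F eats A (level 3); other prey at levels: G 2, D 2, C 3 → level 4.

Trophic level 4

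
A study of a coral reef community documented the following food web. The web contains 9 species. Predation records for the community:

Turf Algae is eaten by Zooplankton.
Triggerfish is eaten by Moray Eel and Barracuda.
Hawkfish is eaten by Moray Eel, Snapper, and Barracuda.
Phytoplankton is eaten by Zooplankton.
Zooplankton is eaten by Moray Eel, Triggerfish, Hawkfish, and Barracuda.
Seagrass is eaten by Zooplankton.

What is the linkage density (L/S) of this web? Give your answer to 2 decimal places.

There are L = 12 links among S = 9 species.
L/S = 12/9 = 1.3333 ≈ 1.33.

L/S = 1.33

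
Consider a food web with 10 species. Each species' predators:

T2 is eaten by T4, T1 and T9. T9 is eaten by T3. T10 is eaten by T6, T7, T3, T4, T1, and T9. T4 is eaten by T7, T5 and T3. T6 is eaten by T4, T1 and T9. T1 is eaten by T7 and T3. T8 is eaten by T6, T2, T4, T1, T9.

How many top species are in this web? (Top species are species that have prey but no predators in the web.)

3

Top species (has prey, but nothing eats it): T3, T7, T5.
Count: 3.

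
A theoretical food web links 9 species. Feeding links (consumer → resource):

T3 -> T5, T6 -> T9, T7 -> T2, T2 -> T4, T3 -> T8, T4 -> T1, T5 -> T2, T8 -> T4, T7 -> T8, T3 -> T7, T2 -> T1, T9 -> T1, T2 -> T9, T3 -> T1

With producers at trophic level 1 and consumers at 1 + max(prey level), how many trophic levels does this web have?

Producers (level 1): T1.
T1 → T4 → T2 → T7 → T3 gives T3 level 5.
No species has a prey at level 5, so no species reaches level 6.

5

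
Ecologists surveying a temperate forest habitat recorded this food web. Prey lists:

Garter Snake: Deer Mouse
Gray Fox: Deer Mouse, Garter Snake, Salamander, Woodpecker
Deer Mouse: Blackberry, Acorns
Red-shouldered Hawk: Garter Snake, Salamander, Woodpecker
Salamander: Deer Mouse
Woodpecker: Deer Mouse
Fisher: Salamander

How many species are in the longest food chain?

One longest chain: Blackberry → Deer Mouse → Garter Snake → Red-shouldered Hawk.
It has 4 species and 3 links.

4 species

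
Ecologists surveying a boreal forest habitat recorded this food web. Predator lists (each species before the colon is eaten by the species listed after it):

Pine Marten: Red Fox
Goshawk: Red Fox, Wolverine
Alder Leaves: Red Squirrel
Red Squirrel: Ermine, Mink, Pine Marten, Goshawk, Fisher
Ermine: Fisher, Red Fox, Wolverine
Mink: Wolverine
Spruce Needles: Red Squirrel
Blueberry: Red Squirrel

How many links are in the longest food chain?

3 links

One longest chain: Alder Leaves → Red Squirrel → Ermine → Fisher.
It has 4 species and 3 links.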